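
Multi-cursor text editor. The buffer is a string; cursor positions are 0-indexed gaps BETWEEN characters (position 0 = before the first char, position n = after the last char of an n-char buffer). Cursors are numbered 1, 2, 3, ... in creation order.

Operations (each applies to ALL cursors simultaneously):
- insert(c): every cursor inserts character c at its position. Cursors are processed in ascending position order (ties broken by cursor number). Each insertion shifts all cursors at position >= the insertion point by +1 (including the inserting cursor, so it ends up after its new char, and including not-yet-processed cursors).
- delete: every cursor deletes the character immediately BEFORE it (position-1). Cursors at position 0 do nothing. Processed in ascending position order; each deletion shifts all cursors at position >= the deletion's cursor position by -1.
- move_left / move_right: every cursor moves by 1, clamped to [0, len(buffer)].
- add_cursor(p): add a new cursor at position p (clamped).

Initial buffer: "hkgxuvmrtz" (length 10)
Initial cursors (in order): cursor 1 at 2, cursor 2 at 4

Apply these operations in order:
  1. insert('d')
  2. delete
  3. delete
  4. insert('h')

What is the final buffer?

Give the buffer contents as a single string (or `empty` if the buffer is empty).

Answer: hhghuvmrtz

Derivation:
After op 1 (insert('d')): buffer="hkdgxduvmrtz" (len 12), cursors c1@3 c2@6, authorship ..1..2......
After op 2 (delete): buffer="hkgxuvmrtz" (len 10), cursors c1@2 c2@4, authorship ..........
After op 3 (delete): buffer="hguvmrtz" (len 8), cursors c1@1 c2@2, authorship ........
After op 4 (insert('h')): buffer="hhghuvmrtz" (len 10), cursors c1@2 c2@4, authorship .1.2......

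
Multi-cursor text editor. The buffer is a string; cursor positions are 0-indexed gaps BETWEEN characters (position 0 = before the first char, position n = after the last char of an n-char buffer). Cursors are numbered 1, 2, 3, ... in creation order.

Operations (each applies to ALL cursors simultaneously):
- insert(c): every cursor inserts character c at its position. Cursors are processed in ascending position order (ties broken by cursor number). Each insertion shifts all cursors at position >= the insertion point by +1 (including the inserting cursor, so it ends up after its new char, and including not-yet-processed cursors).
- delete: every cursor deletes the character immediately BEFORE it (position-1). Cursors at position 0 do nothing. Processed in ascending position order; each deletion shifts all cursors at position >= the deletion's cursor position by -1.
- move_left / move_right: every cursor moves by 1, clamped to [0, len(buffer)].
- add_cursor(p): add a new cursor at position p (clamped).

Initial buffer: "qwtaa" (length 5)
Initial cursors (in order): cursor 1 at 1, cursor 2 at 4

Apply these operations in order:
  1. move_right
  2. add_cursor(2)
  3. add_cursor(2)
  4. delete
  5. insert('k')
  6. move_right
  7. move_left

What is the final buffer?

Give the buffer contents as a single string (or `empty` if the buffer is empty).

After op 1 (move_right): buffer="qwtaa" (len 5), cursors c1@2 c2@5, authorship .....
After op 2 (add_cursor(2)): buffer="qwtaa" (len 5), cursors c1@2 c3@2 c2@5, authorship .....
After op 3 (add_cursor(2)): buffer="qwtaa" (len 5), cursors c1@2 c3@2 c4@2 c2@5, authorship .....
After op 4 (delete): buffer="ta" (len 2), cursors c1@0 c3@0 c4@0 c2@2, authorship ..
After op 5 (insert('k')): buffer="kkktak" (len 6), cursors c1@3 c3@3 c4@3 c2@6, authorship 134..2
After op 6 (move_right): buffer="kkktak" (len 6), cursors c1@4 c3@4 c4@4 c2@6, authorship 134..2
After op 7 (move_left): buffer="kkktak" (len 6), cursors c1@3 c3@3 c4@3 c2@5, authorship 134..2

Answer: kkktak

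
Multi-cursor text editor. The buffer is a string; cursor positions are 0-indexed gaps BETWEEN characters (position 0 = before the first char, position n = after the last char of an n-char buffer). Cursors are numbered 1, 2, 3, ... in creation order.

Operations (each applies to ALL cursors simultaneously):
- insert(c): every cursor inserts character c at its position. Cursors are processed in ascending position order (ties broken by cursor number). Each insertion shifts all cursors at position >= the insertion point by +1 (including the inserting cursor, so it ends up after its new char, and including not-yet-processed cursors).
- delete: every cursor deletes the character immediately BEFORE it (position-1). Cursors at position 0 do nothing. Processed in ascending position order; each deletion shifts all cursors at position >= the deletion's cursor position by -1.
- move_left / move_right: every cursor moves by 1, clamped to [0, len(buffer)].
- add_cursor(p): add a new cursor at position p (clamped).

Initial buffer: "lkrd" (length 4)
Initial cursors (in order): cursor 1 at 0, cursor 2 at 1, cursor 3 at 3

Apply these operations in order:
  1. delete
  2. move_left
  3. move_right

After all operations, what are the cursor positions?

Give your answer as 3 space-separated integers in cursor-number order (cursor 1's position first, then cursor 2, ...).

After op 1 (delete): buffer="kd" (len 2), cursors c1@0 c2@0 c3@1, authorship ..
After op 2 (move_left): buffer="kd" (len 2), cursors c1@0 c2@0 c3@0, authorship ..
After op 3 (move_right): buffer="kd" (len 2), cursors c1@1 c2@1 c3@1, authorship ..

Answer: 1 1 1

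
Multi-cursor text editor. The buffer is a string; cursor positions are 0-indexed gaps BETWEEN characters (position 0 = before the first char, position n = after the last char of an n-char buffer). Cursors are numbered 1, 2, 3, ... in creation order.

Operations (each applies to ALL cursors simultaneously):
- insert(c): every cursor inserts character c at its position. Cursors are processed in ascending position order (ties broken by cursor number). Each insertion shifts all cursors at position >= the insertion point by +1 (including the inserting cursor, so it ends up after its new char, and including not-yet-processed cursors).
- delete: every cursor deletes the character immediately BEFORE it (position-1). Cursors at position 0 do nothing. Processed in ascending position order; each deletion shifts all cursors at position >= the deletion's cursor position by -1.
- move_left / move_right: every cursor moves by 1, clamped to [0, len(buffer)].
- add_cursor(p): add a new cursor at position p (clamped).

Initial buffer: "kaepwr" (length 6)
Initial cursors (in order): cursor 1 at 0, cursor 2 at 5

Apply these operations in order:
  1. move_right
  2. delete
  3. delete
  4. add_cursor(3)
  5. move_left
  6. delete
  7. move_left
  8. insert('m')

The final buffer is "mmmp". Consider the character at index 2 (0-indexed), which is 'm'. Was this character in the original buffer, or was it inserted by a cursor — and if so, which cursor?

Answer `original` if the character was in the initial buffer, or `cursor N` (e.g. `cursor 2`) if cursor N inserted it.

Answer: cursor 3

Derivation:
After op 1 (move_right): buffer="kaepwr" (len 6), cursors c1@1 c2@6, authorship ......
After op 2 (delete): buffer="aepw" (len 4), cursors c1@0 c2@4, authorship ....
After op 3 (delete): buffer="aep" (len 3), cursors c1@0 c2@3, authorship ...
After op 4 (add_cursor(3)): buffer="aep" (len 3), cursors c1@0 c2@3 c3@3, authorship ...
After op 5 (move_left): buffer="aep" (len 3), cursors c1@0 c2@2 c3@2, authorship ...
After op 6 (delete): buffer="p" (len 1), cursors c1@0 c2@0 c3@0, authorship .
After op 7 (move_left): buffer="p" (len 1), cursors c1@0 c2@0 c3@0, authorship .
After op 8 (insert('m')): buffer="mmmp" (len 4), cursors c1@3 c2@3 c3@3, authorship 123.
Authorship (.=original, N=cursor N): 1 2 3 .
Index 2: author = 3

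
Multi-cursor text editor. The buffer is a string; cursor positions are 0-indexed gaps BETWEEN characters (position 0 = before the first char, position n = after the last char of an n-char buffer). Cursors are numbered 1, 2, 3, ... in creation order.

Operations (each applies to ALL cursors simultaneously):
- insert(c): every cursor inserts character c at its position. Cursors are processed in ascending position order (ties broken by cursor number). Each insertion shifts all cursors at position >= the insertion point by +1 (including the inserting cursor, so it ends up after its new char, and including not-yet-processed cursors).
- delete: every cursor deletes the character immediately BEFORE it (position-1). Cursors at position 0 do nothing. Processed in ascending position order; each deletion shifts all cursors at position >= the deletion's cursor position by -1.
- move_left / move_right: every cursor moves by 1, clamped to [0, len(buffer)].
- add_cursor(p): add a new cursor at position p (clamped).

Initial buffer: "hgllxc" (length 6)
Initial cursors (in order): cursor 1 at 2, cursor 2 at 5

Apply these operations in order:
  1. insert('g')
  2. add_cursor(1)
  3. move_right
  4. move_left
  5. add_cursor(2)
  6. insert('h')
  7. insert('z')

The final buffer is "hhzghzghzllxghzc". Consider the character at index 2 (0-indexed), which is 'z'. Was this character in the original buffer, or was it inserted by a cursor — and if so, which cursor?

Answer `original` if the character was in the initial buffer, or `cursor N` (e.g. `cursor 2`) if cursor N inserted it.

After op 1 (insert('g')): buffer="hggllxgc" (len 8), cursors c1@3 c2@7, authorship ..1...2.
After op 2 (add_cursor(1)): buffer="hggllxgc" (len 8), cursors c3@1 c1@3 c2@7, authorship ..1...2.
After op 3 (move_right): buffer="hggllxgc" (len 8), cursors c3@2 c1@4 c2@8, authorship ..1...2.
After op 4 (move_left): buffer="hggllxgc" (len 8), cursors c3@1 c1@3 c2@7, authorship ..1...2.
After op 5 (add_cursor(2)): buffer="hggllxgc" (len 8), cursors c3@1 c4@2 c1@3 c2@7, authorship ..1...2.
After op 6 (insert('h')): buffer="hhghghllxghc" (len 12), cursors c3@2 c4@4 c1@6 c2@11, authorship .3.411...22.
After op 7 (insert('z')): buffer="hhzghzghzllxghzc" (len 16), cursors c3@3 c4@6 c1@9 c2@15, authorship .33.44111...222.
Authorship (.=original, N=cursor N): . 3 3 . 4 4 1 1 1 . . . 2 2 2 .
Index 2: author = 3

Answer: cursor 3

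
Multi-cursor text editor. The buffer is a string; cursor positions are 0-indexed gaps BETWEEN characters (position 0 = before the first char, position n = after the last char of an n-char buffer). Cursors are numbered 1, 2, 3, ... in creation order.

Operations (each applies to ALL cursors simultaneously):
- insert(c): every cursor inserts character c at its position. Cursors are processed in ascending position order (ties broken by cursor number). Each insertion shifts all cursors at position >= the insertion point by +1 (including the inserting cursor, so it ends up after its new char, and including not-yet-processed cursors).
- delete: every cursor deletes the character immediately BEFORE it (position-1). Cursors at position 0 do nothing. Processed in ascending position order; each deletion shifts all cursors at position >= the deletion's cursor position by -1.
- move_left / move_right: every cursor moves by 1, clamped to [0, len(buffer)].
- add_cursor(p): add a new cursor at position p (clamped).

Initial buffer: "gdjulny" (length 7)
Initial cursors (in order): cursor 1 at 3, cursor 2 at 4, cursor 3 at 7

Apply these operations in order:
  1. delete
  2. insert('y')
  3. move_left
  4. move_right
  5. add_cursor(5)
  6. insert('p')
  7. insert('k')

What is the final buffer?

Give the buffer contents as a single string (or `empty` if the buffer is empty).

After op 1 (delete): buffer="gdln" (len 4), cursors c1@2 c2@2 c3@4, authorship ....
After op 2 (insert('y')): buffer="gdyylny" (len 7), cursors c1@4 c2@4 c3@7, authorship ..12..3
After op 3 (move_left): buffer="gdyylny" (len 7), cursors c1@3 c2@3 c3@6, authorship ..12..3
After op 4 (move_right): buffer="gdyylny" (len 7), cursors c1@4 c2@4 c3@7, authorship ..12..3
After op 5 (add_cursor(5)): buffer="gdyylny" (len 7), cursors c1@4 c2@4 c4@5 c3@7, authorship ..12..3
After op 6 (insert('p')): buffer="gdyypplpnyp" (len 11), cursors c1@6 c2@6 c4@8 c3@11, authorship ..1212.4.33
After op 7 (insert('k')): buffer="gdyyppkklpknypk" (len 15), cursors c1@8 c2@8 c4@11 c3@15, authorship ..121212.44.333

Answer: gdyyppkklpknypk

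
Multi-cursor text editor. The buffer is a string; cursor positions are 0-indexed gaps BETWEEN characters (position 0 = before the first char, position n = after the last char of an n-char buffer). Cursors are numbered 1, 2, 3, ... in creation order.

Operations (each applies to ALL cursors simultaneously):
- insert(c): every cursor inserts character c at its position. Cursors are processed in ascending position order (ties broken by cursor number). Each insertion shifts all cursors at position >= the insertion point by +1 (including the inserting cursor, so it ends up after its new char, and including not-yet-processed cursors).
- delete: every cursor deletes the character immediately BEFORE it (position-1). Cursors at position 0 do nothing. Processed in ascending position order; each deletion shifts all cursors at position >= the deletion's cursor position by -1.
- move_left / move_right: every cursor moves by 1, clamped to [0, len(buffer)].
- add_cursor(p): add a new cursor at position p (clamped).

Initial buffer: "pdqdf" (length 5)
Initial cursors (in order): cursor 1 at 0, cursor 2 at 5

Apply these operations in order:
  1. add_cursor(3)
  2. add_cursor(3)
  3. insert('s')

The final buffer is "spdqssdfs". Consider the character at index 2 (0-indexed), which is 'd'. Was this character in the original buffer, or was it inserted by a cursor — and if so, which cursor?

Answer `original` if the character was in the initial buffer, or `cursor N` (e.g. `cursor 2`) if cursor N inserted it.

Answer: original

Derivation:
After op 1 (add_cursor(3)): buffer="pdqdf" (len 5), cursors c1@0 c3@3 c2@5, authorship .....
After op 2 (add_cursor(3)): buffer="pdqdf" (len 5), cursors c1@0 c3@3 c4@3 c2@5, authorship .....
After op 3 (insert('s')): buffer="spdqssdfs" (len 9), cursors c1@1 c3@6 c4@6 c2@9, authorship 1...34..2
Authorship (.=original, N=cursor N): 1 . . . 3 4 . . 2
Index 2: author = original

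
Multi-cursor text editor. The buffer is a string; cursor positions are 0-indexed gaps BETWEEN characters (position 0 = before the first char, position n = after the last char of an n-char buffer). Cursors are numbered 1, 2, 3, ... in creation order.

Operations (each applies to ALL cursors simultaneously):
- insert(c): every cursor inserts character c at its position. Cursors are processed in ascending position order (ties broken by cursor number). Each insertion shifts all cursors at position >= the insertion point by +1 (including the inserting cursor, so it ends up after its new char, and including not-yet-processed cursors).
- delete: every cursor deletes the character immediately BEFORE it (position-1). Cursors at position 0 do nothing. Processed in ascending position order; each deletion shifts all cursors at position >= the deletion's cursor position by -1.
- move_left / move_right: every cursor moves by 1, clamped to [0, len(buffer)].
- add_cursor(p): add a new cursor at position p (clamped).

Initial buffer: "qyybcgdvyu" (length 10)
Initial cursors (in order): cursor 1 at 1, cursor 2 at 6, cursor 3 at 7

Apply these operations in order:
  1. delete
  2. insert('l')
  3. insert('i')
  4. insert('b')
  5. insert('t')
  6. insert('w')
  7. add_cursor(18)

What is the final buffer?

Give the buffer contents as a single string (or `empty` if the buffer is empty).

After op 1 (delete): buffer="yybcvyu" (len 7), cursors c1@0 c2@4 c3@4, authorship .......
After op 2 (insert('l')): buffer="lyybcllvyu" (len 10), cursors c1@1 c2@7 c3@7, authorship 1....23...
After op 3 (insert('i')): buffer="liyybclliivyu" (len 13), cursors c1@2 c2@10 c3@10, authorship 11....2323...
After op 4 (insert('b')): buffer="libyybclliibbvyu" (len 16), cursors c1@3 c2@13 c3@13, authorship 111....232323...
After op 5 (insert('t')): buffer="libtyybclliibbttvyu" (len 19), cursors c1@4 c2@16 c3@16, authorship 1111....23232323...
After op 6 (insert('w')): buffer="libtwyybclliibbttwwvyu" (len 22), cursors c1@5 c2@19 c3@19, authorship 11111....2323232323...
After op 7 (add_cursor(18)): buffer="libtwyybclliibbttwwvyu" (len 22), cursors c1@5 c4@18 c2@19 c3@19, authorship 11111....2323232323...

Answer: libtwyybclliibbttwwvyu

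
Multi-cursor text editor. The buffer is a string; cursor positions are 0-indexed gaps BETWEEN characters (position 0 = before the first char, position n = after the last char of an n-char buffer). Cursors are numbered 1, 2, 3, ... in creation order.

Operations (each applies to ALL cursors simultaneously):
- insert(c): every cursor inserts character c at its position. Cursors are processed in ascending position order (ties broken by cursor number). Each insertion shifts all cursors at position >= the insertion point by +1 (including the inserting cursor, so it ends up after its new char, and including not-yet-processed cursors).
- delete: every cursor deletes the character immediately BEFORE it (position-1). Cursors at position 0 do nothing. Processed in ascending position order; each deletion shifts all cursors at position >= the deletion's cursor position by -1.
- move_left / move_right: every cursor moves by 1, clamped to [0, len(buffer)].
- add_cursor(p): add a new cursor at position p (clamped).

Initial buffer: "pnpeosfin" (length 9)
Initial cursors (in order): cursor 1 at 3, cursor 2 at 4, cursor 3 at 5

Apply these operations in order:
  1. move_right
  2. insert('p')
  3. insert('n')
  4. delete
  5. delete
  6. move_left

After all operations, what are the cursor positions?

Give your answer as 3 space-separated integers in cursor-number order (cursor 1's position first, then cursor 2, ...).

Answer: 3 4 5

Derivation:
After op 1 (move_right): buffer="pnpeosfin" (len 9), cursors c1@4 c2@5 c3@6, authorship .........
After op 2 (insert('p')): buffer="pnpepopspfin" (len 12), cursors c1@5 c2@7 c3@9, authorship ....1.2.3...
After op 3 (insert('n')): buffer="pnpepnopnspnfin" (len 15), cursors c1@6 c2@9 c3@12, authorship ....11.22.33...
After op 4 (delete): buffer="pnpepopspfin" (len 12), cursors c1@5 c2@7 c3@9, authorship ....1.2.3...
After op 5 (delete): buffer="pnpeosfin" (len 9), cursors c1@4 c2@5 c3@6, authorship .........
After op 6 (move_left): buffer="pnpeosfin" (len 9), cursors c1@3 c2@4 c3@5, authorship .........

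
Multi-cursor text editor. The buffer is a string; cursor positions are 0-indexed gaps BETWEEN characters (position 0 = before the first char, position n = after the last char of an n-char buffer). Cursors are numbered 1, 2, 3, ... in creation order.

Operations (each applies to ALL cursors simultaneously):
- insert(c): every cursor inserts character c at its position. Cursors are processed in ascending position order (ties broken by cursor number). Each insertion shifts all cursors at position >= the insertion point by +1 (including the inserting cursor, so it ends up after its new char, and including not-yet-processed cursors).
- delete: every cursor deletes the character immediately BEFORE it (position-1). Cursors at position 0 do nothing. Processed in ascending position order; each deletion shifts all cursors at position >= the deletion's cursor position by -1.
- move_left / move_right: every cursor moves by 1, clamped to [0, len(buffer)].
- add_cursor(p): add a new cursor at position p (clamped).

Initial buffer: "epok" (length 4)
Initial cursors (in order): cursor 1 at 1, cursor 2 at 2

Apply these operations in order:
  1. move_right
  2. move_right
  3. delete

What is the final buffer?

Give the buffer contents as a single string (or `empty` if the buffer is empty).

After op 1 (move_right): buffer="epok" (len 4), cursors c1@2 c2@3, authorship ....
After op 2 (move_right): buffer="epok" (len 4), cursors c1@3 c2@4, authorship ....
After op 3 (delete): buffer="ep" (len 2), cursors c1@2 c2@2, authorship ..

Answer: ep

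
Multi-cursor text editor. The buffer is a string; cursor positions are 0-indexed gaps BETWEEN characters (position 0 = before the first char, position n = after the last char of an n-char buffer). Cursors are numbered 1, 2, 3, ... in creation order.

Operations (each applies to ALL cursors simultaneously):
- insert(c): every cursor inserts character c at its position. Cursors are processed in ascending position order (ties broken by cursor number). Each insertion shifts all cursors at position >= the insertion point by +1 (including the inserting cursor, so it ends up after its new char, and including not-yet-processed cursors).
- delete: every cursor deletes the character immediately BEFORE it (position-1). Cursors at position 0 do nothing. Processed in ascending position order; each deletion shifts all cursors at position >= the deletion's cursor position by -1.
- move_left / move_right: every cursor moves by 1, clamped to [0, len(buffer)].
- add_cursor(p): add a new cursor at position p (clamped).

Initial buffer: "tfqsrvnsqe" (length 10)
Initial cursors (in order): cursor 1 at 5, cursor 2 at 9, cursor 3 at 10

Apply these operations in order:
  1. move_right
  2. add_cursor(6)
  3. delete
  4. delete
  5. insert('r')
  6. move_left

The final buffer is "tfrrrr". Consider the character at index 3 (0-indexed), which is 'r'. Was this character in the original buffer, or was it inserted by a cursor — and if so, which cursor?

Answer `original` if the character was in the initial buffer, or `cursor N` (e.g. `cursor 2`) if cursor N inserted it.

Answer: cursor 2

Derivation:
After op 1 (move_right): buffer="tfqsrvnsqe" (len 10), cursors c1@6 c2@10 c3@10, authorship ..........
After op 2 (add_cursor(6)): buffer="tfqsrvnsqe" (len 10), cursors c1@6 c4@6 c2@10 c3@10, authorship ..........
After op 3 (delete): buffer="tfqsns" (len 6), cursors c1@4 c4@4 c2@6 c3@6, authorship ......
After op 4 (delete): buffer="tf" (len 2), cursors c1@2 c2@2 c3@2 c4@2, authorship ..
After op 5 (insert('r')): buffer="tfrrrr" (len 6), cursors c1@6 c2@6 c3@6 c4@6, authorship ..1234
After op 6 (move_left): buffer="tfrrrr" (len 6), cursors c1@5 c2@5 c3@5 c4@5, authorship ..1234
Authorship (.=original, N=cursor N): . . 1 2 3 4
Index 3: author = 2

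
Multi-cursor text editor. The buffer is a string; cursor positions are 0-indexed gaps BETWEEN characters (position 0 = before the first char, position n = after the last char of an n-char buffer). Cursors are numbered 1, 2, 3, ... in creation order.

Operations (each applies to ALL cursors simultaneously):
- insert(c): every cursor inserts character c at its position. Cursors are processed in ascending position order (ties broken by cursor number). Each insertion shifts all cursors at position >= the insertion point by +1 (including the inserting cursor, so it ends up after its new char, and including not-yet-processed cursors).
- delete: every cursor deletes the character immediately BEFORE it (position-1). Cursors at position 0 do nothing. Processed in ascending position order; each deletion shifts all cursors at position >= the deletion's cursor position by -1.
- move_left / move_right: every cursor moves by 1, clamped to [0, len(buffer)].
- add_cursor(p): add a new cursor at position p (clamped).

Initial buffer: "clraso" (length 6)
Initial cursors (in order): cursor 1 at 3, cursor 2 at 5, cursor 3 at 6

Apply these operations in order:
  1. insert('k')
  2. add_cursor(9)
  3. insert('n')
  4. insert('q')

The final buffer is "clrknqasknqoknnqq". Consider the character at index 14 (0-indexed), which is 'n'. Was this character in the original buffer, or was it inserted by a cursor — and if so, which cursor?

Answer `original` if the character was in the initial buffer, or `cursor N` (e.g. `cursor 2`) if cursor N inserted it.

Answer: cursor 4

Derivation:
After op 1 (insert('k')): buffer="clrkaskok" (len 9), cursors c1@4 c2@7 c3@9, authorship ...1..2.3
After op 2 (add_cursor(9)): buffer="clrkaskok" (len 9), cursors c1@4 c2@7 c3@9 c4@9, authorship ...1..2.3
After op 3 (insert('n')): buffer="clrknasknoknn" (len 13), cursors c1@5 c2@9 c3@13 c4@13, authorship ...11..22.334
After op 4 (insert('q')): buffer="clrknqasknqoknnqq" (len 17), cursors c1@6 c2@11 c3@17 c4@17, authorship ...111..222.33434
Authorship (.=original, N=cursor N): . . . 1 1 1 . . 2 2 2 . 3 3 4 3 4
Index 14: author = 4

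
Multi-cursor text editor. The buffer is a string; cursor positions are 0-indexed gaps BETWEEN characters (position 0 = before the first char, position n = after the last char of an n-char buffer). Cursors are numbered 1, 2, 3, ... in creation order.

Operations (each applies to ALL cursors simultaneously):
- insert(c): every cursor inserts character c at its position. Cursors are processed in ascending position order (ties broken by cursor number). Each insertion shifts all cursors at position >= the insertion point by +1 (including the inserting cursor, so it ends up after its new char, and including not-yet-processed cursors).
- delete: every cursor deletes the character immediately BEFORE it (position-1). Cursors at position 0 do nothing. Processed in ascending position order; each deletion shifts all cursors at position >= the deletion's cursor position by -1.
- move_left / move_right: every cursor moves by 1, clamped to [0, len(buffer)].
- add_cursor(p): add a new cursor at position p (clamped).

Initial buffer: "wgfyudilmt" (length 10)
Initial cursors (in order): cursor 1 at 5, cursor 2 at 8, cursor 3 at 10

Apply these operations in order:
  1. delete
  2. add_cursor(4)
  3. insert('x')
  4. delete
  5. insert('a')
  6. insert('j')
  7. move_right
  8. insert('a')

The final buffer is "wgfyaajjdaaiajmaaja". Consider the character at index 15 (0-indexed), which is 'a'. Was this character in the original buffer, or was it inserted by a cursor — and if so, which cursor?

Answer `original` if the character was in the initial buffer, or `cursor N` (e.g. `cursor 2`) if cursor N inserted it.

After op 1 (delete): buffer="wgfydim" (len 7), cursors c1@4 c2@6 c3@7, authorship .......
After op 2 (add_cursor(4)): buffer="wgfydim" (len 7), cursors c1@4 c4@4 c2@6 c3@7, authorship .......
After op 3 (insert('x')): buffer="wgfyxxdixmx" (len 11), cursors c1@6 c4@6 c2@9 c3@11, authorship ....14..2.3
After op 4 (delete): buffer="wgfydim" (len 7), cursors c1@4 c4@4 c2@6 c3@7, authorship .......
After op 5 (insert('a')): buffer="wgfyaadiama" (len 11), cursors c1@6 c4@6 c2@9 c3@11, authorship ....14..2.3
After op 6 (insert('j')): buffer="wgfyaajjdiajmaj" (len 15), cursors c1@8 c4@8 c2@12 c3@15, authorship ....1414..22.33
After op 7 (move_right): buffer="wgfyaajjdiajmaj" (len 15), cursors c1@9 c4@9 c2@13 c3@15, authorship ....1414..22.33
After op 8 (insert('a')): buffer="wgfyaajjdaaiajmaaja" (len 19), cursors c1@11 c4@11 c2@16 c3@19, authorship ....1414.14.22.2333
Authorship (.=original, N=cursor N): . . . . 1 4 1 4 . 1 4 . 2 2 . 2 3 3 3
Index 15: author = 2

Answer: cursor 2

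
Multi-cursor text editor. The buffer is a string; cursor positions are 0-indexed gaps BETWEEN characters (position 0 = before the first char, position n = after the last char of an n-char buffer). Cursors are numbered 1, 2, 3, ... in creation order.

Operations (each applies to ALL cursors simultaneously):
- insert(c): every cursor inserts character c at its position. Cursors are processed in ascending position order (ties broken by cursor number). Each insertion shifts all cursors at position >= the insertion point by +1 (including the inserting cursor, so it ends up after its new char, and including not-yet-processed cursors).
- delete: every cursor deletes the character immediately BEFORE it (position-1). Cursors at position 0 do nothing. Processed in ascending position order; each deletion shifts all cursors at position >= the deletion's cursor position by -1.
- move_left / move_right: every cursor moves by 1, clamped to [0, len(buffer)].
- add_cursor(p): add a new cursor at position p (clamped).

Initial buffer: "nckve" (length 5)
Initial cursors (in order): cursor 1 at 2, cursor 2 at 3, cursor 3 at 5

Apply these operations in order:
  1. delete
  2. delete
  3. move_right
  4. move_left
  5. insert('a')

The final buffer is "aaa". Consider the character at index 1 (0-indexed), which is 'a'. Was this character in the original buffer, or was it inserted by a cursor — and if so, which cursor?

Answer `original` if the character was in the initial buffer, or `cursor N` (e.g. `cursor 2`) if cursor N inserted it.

After op 1 (delete): buffer="nv" (len 2), cursors c1@1 c2@1 c3@2, authorship ..
After op 2 (delete): buffer="" (len 0), cursors c1@0 c2@0 c3@0, authorship 
After op 3 (move_right): buffer="" (len 0), cursors c1@0 c2@0 c3@0, authorship 
After op 4 (move_left): buffer="" (len 0), cursors c1@0 c2@0 c3@0, authorship 
After op 5 (insert('a')): buffer="aaa" (len 3), cursors c1@3 c2@3 c3@3, authorship 123
Authorship (.=original, N=cursor N): 1 2 3
Index 1: author = 2

Answer: cursor 2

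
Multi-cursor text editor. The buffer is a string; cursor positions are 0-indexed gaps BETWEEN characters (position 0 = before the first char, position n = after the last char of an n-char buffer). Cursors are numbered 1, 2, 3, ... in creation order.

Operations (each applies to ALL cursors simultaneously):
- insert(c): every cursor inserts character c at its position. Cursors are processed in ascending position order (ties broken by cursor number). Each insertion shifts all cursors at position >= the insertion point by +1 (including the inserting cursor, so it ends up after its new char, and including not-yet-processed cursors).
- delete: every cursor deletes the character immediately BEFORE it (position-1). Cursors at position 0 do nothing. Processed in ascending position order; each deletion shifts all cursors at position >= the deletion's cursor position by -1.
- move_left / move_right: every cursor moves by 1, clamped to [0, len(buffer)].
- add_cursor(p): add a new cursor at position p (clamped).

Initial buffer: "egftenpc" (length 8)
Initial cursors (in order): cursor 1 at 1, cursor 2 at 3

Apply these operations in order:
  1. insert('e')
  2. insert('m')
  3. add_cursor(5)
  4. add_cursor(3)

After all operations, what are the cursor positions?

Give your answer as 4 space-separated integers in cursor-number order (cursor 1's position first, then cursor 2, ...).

Answer: 3 7 5 3

Derivation:
After op 1 (insert('e')): buffer="eegfetenpc" (len 10), cursors c1@2 c2@5, authorship .1..2.....
After op 2 (insert('m')): buffer="eemgfemtenpc" (len 12), cursors c1@3 c2@7, authorship .11..22.....
After op 3 (add_cursor(5)): buffer="eemgfemtenpc" (len 12), cursors c1@3 c3@5 c2@7, authorship .11..22.....
After op 4 (add_cursor(3)): buffer="eemgfemtenpc" (len 12), cursors c1@3 c4@3 c3@5 c2@7, authorship .11..22.....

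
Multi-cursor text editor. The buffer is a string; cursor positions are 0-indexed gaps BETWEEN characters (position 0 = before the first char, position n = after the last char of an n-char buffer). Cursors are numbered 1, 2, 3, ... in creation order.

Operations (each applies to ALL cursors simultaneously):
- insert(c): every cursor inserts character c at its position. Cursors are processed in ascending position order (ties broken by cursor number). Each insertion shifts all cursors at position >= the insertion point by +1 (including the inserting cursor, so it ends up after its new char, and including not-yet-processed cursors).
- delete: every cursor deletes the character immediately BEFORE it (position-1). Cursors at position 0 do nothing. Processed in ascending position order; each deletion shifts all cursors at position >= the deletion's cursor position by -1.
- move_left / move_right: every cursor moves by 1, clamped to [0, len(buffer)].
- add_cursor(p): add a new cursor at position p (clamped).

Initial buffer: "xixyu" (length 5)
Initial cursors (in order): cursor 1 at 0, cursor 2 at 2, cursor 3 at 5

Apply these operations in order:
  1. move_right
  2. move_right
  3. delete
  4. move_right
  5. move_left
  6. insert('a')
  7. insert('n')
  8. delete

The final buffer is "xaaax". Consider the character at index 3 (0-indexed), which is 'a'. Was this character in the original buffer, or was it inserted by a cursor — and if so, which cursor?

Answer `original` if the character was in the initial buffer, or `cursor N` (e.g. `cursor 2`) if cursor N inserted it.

Answer: cursor 3

Derivation:
After op 1 (move_right): buffer="xixyu" (len 5), cursors c1@1 c2@3 c3@5, authorship .....
After op 2 (move_right): buffer="xixyu" (len 5), cursors c1@2 c2@4 c3@5, authorship .....
After op 3 (delete): buffer="xx" (len 2), cursors c1@1 c2@2 c3@2, authorship ..
After op 4 (move_right): buffer="xx" (len 2), cursors c1@2 c2@2 c3@2, authorship ..
After op 5 (move_left): buffer="xx" (len 2), cursors c1@1 c2@1 c3@1, authorship ..
After op 6 (insert('a')): buffer="xaaax" (len 5), cursors c1@4 c2@4 c3@4, authorship .123.
After op 7 (insert('n')): buffer="xaaannnx" (len 8), cursors c1@7 c2@7 c3@7, authorship .123123.
After op 8 (delete): buffer="xaaax" (len 5), cursors c1@4 c2@4 c3@4, authorship .123.
Authorship (.=original, N=cursor N): . 1 2 3 .
Index 3: author = 3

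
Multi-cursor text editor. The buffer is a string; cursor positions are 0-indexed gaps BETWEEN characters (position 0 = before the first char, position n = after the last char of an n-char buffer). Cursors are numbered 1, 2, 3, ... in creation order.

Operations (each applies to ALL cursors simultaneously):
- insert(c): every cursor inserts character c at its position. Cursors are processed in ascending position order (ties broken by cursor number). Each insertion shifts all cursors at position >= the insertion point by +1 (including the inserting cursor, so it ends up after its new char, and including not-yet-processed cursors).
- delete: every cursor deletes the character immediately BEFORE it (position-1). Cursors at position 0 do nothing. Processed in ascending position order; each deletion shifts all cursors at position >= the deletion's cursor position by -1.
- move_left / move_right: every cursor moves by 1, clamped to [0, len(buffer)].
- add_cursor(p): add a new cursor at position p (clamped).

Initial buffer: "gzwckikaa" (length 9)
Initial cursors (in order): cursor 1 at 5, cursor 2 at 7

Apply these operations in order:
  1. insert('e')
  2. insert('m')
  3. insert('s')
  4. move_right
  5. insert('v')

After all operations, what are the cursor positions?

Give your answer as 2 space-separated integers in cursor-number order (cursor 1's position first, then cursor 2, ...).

Answer: 10 16

Derivation:
After op 1 (insert('e')): buffer="gzwckeikeaa" (len 11), cursors c1@6 c2@9, authorship .....1..2..
After op 2 (insert('m')): buffer="gzwckemikemaa" (len 13), cursors c1@7 c2@11, authorship .....11..22..
After op 3 (insert('s')): buffer="gzwckemsikemsaa" (len 15), cursors c1@8 c2@13, authorship .....111..222..
After op 4 (move_right): buffer="gzwckemsikemsaa" (len 15), cursors c1@9 c2@14, authorship .....111..222..
After op 5 (insert('v')): buffer="gzwckemsivkemsava" (len 17), cursors c1@10 c2@16, authorship .....111.1.222.2.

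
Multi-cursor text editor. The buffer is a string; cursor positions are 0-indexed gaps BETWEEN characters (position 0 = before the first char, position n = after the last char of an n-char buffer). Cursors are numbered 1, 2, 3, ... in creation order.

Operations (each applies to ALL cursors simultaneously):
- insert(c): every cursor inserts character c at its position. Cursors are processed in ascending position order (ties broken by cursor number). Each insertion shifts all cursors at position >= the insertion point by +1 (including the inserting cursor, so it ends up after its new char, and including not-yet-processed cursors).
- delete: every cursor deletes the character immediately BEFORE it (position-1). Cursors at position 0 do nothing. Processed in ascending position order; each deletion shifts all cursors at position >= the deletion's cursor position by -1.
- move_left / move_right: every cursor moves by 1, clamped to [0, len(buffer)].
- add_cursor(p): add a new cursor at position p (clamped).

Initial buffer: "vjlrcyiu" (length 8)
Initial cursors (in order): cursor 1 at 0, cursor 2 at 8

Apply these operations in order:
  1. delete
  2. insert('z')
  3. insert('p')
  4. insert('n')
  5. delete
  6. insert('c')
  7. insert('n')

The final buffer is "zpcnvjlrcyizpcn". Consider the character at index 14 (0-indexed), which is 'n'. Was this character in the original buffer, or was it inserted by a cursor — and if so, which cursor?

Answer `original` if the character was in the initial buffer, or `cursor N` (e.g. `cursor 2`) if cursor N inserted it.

After op 1 (delete): buffer="vjlrcyi" (len 7), cursors c1@0 c2@7, authorship .......
After op 2 (insert('z')): buffer="zvjlrcyiz" (len 9), cursors c1@1 c2@9, authorship 1.......2
After op 3 (insert('p')): buffer="zpvjlrcyizp" (len 11), cursors c1@2 c2@11, authorship 11.......22
After op 4 (insert('n')): buffer="zpnvjlrcyizpn" (len 13), cursors c1@3 c2@13, authorship 111.......222
After op 5 (delete): buffer="zpvjlrcyizp" (len 11), cursors c1@2 c2@11, authorship 11.......22
After op 6 (insert('c')): buffer="zpcvjlrcyizpc" (len 13), cursors c1@3 c2@13, authorship 111.......222
After op 7 (insert('n')): buffer="zpcnvjlrcyizpcn" (len 15), cursors c1@4 c2@15, authorship 1111.......2222
Authorship (.=original, N=cursor N): 1 1 1 1 . . . . . . . 2 2 2 2
Index 14: author = 2

Answer: cursor 2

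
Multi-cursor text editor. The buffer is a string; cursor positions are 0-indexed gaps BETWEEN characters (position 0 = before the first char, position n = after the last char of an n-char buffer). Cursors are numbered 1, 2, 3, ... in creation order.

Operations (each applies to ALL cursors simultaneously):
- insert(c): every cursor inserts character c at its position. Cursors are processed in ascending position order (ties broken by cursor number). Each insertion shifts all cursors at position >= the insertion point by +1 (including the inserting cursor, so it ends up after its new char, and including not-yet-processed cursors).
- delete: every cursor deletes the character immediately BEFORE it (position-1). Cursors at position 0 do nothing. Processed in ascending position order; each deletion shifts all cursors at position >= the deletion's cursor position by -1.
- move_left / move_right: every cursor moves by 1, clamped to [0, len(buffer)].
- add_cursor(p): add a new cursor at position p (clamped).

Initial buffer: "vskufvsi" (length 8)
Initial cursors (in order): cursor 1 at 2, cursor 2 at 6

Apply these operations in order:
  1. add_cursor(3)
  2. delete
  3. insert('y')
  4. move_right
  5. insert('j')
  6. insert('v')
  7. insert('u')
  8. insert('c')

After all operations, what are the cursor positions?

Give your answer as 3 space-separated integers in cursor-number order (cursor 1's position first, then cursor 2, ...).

Answer: 12 19 12

Derivation:
After op 1 (add_cursor(3)): buffer="vskufvsi" (len 8), cursors c1@2 c3@3 c2@6, authorship ........
After op 2 (delete): buffer="vufsi" (len 5), cursors c1@1 c3@1 c2@3, authorship .....
After op 3 (insert('y')): buffer="vyyufysi" (len 8), cursors c1@3 c3@3 c2@6, authorship .13..2..
After op 4 (move_right): buffer="vyyufysi" (len 8), cursors c1@4 c3@4 c2@7, authorship .13..2..
After op 5 (insert('j')): buffer="vyyujjfysji" (len 11), cursors c1@6 c3@6 c2@10, authorship .13.13.2.2.
After op 6 (insert('v')): buffer="vyyujjvvfysjvi" (len 14), cursors c1@8 c3@8 c2@13, authorship .13.1313.2.22.
After op 7 (insert('u')): buffer="vyyujjvvuufysjvui" (len 17), cursors c1@10 c3@10 c2@16, authorship .13.131313.2.222.
After op 8 (insert('c')): buffer="vyyujjvvuuccfysjvuci" (len 20), cursors c1@12 c3@12 c2@19, authorship .13.13131313.2.2222.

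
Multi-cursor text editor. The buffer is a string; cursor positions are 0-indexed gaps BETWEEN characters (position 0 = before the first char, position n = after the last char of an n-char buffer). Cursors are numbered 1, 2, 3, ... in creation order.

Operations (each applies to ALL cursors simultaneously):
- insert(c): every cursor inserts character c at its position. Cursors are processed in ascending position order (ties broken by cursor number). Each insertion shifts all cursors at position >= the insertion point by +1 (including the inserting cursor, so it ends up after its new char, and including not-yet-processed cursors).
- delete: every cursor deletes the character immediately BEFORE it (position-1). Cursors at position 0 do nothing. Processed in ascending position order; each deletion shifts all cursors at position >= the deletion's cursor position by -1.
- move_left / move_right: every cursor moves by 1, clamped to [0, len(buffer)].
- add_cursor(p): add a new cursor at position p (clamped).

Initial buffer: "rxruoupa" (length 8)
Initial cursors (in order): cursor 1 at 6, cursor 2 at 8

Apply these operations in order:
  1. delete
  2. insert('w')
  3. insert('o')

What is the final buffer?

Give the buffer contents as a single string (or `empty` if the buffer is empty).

Answer: rxruowopwo

Derivation:
After op 1 (delete): buffer="rxruop" (len 6), cursors c1@5 c2@6, authorship ......
After op 2 (insert('w')): buffer="rxruowpw" (len 8), cursors c1@6 c2@8, authorship .....1.2
After op 3 (insert('o')): buffer="rxruowopwo" (len 10), cursors c1@7 c2@10, authorship .....11.22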